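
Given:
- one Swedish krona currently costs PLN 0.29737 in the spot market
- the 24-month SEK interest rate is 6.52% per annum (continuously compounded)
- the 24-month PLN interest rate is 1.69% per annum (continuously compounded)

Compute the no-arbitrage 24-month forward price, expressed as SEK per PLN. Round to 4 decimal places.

3.7039

T = 2 years.
PLN growth factor: e^(0.0169×2) = 1.0343777.
SEK accumulates by e^(0.0652×2) = 1.139284.
So F = 0.29737 × 1.0343777 / 1.139284 = 0.2699879 (PLN/SEK).
Invert for SEK per PLN: 1 / 0.2699879 = 3.7039.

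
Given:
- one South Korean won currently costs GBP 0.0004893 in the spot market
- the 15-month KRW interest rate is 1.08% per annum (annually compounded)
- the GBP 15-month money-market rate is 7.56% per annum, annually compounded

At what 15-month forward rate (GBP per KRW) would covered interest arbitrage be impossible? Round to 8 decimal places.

0.00052882

T = 15/12 years.
Growth of 1 GBP over T: (1 + 0.0756)^(15/12) = 1.0953767.
KRW growth factor: (1 + 0.0108)^(15/12) = 1.0135182.
CIP: F = S · (grow GBP)/(grow KRW) = 0.0004893 × 1.0953767/1.0135182 = 0.0005288191 GBP per KRW.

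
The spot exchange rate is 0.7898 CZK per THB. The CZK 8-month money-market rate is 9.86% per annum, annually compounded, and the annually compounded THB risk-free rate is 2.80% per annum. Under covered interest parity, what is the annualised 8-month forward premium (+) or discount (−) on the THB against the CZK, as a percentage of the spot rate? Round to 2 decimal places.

T = 8/12 years.
CIP forward (CZK per THB) = 0.7898 × 1.0646979/1.0185806 = 0.8255590.
(F − S)/S ÷ T = (0.8255590 − 0.7898)/0.7898/(8/12) = 0.067914 → 6.79%.

+6.79%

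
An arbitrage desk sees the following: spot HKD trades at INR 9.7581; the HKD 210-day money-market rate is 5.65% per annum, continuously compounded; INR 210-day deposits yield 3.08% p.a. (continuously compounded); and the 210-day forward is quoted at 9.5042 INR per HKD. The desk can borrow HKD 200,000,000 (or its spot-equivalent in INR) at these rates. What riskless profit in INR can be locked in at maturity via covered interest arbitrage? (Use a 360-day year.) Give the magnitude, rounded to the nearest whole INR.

T = 210/360 years.
Route A — deposit HKD, sell forward: 200,000,000 × 1.033507475533 × 9.5042 = INR 1,964,532,349.79.
Route B — convert at spot, deposit INR: 200,000,000 × 9.7581 × 1.01812903819 = INR 1,987,000,993.51.
The quoted forward undervalues HKD, so borrow HKD, convert to INR at spot, deposit the INR at 3.08%, and buy HKD forward at 9.5042 to cover the loan.
Profit = 1,987,000,993.51 − 1,964,532,349.79 = INR 22,468,644.

INR 22,468,644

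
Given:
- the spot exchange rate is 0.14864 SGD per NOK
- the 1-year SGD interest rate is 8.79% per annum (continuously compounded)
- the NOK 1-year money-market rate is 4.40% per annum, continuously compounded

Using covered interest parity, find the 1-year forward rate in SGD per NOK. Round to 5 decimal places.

0.15531

T = 1 year.
Growth of 1 SGD over T: e^(0.0879×1) = 1.0918789.
NOK accumulates by e^(0.0440×1) = 1.0449824.
CIP: F = S · (grow SGD)/(grow NOK) = 0.14864 × 1.0918789/1.0449824 = 0.1553106 SGD per NOK.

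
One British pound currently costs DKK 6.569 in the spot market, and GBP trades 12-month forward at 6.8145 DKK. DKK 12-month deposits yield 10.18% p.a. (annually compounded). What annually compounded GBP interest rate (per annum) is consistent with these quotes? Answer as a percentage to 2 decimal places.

T = 1 year.
By CIP, F/S equals the DKK-to-GBP growth ratio: 6.8145/6.569 = 1.0373725.
DKK growth factor: (1 + 0.1018)^1 = 1.101800.
Hence g_GBP = 1.0621064.
Annualise: 1.0621064^(1/1) − 1 = 0.062106 = 6.21%.

6.21%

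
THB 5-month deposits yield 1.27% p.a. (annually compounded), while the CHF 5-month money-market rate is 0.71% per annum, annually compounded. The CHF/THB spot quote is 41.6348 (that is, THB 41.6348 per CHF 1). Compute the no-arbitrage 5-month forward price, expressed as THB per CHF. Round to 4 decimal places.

41.7311

T = 5/12 years.
Growth of 1 THB over T: (1 + 0.0127)^(5/12) = 1.0052722.
CHF accumulates by (1 + 0.0071)^(5/12) = 1.00295223.
CIP: F = S · (grow THB)/(grow CHF) = 41.6348 × 1.0052722/1.00295223 = 41.731107 THB per CHF.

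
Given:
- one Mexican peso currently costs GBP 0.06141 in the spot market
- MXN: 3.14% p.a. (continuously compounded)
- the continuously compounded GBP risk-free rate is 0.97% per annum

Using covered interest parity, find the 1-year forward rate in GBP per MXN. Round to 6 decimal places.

0.060092

T = 1 year.
GBP growth factor: e^(0.0097×1) = 1.0097472.
Growth of 1 MXN over T: e^(0.0314×1) = 1.0318982.
CIP: F = S · (grow GBP)/(grow MXN) = 0.06141 × 1.0097472/1.0318982 = 0.06009176 GBP per MXN.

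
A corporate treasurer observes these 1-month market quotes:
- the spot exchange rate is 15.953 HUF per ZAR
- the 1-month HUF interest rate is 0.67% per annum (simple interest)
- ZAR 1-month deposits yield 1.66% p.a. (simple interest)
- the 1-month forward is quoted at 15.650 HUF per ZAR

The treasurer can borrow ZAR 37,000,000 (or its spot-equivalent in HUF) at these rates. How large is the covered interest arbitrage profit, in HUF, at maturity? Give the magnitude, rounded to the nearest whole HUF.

T = 1/12 years.
Keep in ZAR, deliver into the forward: 37,000,000·1.00138333333·15.650 = HUF 579,851,019.16.
Swap to HUF now, deposit: 37,000,000·15.953·1.00055833333 = HUF 590,590,562.39.
The quoted forward undervalues ZAR, so borrow ZAR, convert to HUF at spot, deposit the HUF at 0.67%, and buy ZAR forward at 15.650 to cover the loan.
Arbitrage profit = |579,851,019.16 − 590,590,562.39| = HUF 10,739,543.

HUF 10,739,543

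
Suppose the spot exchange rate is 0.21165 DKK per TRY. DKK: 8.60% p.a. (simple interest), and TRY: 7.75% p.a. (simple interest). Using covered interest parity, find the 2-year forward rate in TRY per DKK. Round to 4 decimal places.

T = 2 years.
DKK growth factor: 1 + 0.0860×2 = 1.172000.
TRY growth factor: 1 + 0.0775×2 = 1.155000.
CIP: F = S · (grow DKK)/(grow TRY) = 0.21165 × 1.172000/1.155000 = 0.2147652 DKK per TRY.
Quoted the other way: 1/0.2147652 = 4.6562 TRY per DKK.

4.6562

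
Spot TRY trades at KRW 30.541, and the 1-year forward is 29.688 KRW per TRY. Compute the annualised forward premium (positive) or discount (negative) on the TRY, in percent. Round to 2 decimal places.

T = 1 year.
Period premium: (29.688 − 30.541)/30.541 = -0.0279297.
Per annum: -0.0279297 / 1 = -0.027930 = -2.79%.

-2.79%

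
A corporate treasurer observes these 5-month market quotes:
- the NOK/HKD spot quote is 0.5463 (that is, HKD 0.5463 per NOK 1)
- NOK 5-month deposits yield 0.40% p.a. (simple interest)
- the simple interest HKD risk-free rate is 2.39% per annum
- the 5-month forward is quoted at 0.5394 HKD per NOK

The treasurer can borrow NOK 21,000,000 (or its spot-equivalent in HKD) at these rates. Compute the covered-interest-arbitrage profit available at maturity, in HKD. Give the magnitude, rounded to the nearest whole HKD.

T = 5/12 years.
Invest the NOK and cover forward: 21,000,000 × 1.0016666667 × 0.5394 = HKD 11,346,279.00.
Convert at spot and invest in HKD: 21,000,000 × 0.5463 × 1.0099583333 = HKD 11,586,544.99.
The quoted forward undervalues NOK, so borrow NOK, convert to HKD at spot, deposit the HKD at 2.39%, and buy NOK forward at 0.5394 to cover the loan.
The gap between the two covered legs is HKD 240,266.

HKD 240,266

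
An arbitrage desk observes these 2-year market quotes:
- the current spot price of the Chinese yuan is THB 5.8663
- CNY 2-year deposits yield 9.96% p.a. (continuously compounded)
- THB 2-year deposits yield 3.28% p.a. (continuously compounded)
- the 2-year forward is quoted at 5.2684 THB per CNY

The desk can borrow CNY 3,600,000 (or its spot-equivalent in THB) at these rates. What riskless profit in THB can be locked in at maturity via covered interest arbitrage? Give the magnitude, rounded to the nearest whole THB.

T = 2 years.
Invest the CNY and cover forward: 3,600,000 × 1.2204260267 × 5.2684 = THB 23,146,892.92.
Convert at spot and invest in THB: 3,600,000 × 5.8663 × 1.0677995119 = THB 22,550,516.20.
The quoted forward overvalues CNY, so borrow THB, buy CNY at spot, deposit the CNY at 9.96%, and sell the proceeds forward at 5.2684.
Arbitrage profit = |23,146,892.92 − 22,550,516.20| = THB 596,377.

THB 596,377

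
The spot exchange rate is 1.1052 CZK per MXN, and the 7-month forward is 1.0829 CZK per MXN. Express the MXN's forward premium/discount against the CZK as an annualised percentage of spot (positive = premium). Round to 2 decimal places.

T = 7/12 years.
Period premium: (1.0829 − 1.1052)/1.1052 = -0.0201773.
Per annum: -0.0201773 / (7/12) = -0.034590 = -3.46%.

-3.46%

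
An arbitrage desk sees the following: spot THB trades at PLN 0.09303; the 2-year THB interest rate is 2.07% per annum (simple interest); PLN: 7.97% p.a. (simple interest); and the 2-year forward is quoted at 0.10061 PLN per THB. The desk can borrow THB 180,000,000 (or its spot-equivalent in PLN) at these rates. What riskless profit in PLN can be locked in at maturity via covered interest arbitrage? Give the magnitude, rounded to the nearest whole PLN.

PLN 555,071

T = 2 years.
Invest the THB and cover forward: 180,000,000 × 1.041400 × 0.10061 = PLN 18,859,545.72.
Convert at spot and invest in PLN: 180,000,000 × 0.09303 × 1.159400 = PLN 19,414,616.76.
The quoted forward undervalues THB, so borrow THB, convert to PLN at spot, deposit the PLN at 7.97%, and buy THB forward at 0.10061 to cover the loan.
The gap between the two covered legs is PLN 555,071.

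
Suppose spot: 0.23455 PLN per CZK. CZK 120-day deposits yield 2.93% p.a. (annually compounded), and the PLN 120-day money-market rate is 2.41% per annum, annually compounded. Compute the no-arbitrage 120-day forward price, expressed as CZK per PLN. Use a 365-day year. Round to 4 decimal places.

4.2706

T = 120/365 years.
PLN accumulates by (1 + 0.0241)^(120/365) = 1.007860.
CZK accumulates by (1 + 0.0293)^(120/365) = 1.0095397.
CIP: F = S · (grow PLN)/(grow CZK) = 0.23455 × 1.007860/1.0095397 = 0.2341597 PLN per CZK.
Invert for CZK per PLN: 1 / 0.2341597 = 4.2706.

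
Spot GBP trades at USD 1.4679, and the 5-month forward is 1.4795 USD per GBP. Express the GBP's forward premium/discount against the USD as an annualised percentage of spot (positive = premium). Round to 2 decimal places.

+1.90%

T = 5/12 years.
(F − S)/S = (1.4795 − 1.4679)/1.4679 = 0.0079024.
×(1/T) gives 1.90% p.a.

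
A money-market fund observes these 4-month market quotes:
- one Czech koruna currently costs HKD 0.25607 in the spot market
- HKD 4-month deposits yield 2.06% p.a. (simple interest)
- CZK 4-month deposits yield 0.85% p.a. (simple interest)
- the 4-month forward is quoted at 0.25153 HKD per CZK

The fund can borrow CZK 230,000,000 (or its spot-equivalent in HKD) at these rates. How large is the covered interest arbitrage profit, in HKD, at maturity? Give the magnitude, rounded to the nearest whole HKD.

T = 4/12 years.
Keep in CZK, deliver into the forward: 230,000,000·1.0028333333·0.25153 = HKD 58,015,813.71.
Swap to HKD now, deposit: 230,000,000·0.25607·1.0068666667 = HKD 59,300,519.89.
The quoted forward undervalues CZK, so borrow CZK, convert to HKD at spot, deposit the HKD at 2.06%, and buy CZK forward at 0.25153 to cover the loan.
Arbitrage profit = |58,015,813.71 − 59,300,519.89| = HKD 1,284,706.

HKD 1,284,706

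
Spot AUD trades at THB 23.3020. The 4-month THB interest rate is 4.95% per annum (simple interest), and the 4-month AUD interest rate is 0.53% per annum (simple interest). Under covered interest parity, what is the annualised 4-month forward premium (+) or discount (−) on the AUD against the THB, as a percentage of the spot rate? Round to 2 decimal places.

+4.41%

T = 4/12 years.
No-arbitrage forward: 23.302 × 1.016500 / 1.0017667 = 23.6447099 THB/AUD.
Annualised premium = (F − S)/S × (1/T) = (23.6447099 − 23.302)/23.302 ÷ (4/12) = 4.41%.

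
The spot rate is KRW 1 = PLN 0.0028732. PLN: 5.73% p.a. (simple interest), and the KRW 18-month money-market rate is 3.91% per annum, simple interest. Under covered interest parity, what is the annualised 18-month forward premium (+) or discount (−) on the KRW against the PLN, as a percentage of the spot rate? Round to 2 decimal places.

T = 18/12 years.
CIP forward (PLN per KRW) = 0.0028732 × 1.085950/1.058650 = 0.0029472928.
Annualised premium = (F − S)/S × (1/T) = (0.0029472928 − 0.0028732)/0.0028732 ÷ (18/12) = 1.72%.

+1.72%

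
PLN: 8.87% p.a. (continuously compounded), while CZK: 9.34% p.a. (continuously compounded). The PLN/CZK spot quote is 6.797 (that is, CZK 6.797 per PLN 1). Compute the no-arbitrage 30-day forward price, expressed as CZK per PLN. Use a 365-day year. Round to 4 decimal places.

6.7996

T = 30/365 years.
CZK accumulates by e^(0.0934×30/365) = 1.0077063.
Growth of 1 PLN over T: e^(0.0887×30/365) = 1.0073171.
CIP: F = S · (grow CZK)/(grow PLN) = 6.797 × 1.0077063/1.0073171 = 6.799626 CZK per PLN.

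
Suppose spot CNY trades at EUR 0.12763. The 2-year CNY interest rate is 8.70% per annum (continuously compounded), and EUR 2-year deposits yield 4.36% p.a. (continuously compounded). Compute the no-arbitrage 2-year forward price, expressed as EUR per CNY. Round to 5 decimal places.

T = 2 years.
EUR growth factor: e^(0.0436×2) = 1.0911149.
Growth of 1 CNY over T: e^(0.0870×2) = 1.1900556.
So F = 0.12763 × 1.0911149 / 1.1900556 = 0.1170189 (EUR/CNY).

0.11702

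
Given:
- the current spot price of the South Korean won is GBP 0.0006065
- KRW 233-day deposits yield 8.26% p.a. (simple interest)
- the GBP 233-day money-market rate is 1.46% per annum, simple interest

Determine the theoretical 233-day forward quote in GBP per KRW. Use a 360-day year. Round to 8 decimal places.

T = 233/360 years.
Growth of 1 GBP over T: 1 + 0.0146×233/360 = 1.0094494.
KRW accumulates by 1 + 0.0826×233/360 = 1.0534606.
CIP: F = S · (grow GBP)/(grow KRW) = 0.0006065 × 1.0094494/1.0534606 = 0.0005811618 GBP per KRW.

0.00058116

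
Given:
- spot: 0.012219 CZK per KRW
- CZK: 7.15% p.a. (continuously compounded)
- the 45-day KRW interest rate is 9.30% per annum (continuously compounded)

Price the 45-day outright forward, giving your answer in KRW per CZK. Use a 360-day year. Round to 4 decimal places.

82.0600

T = 45/360 years.
Growth of 1 CZK over T: e^(0.0715×45/360) = 1.00897756.
KRW accumulates by e^(0.0930×45/360) = 1.01169283.
CIP: F = S · (grow CZK)/(grow KRW) = 0.012219 × 1.00897756/1.01169283 = 0.012186206 CZK per KRW.
Invert for KRW per CZK: 1 / 0.012186206 = 82.0600.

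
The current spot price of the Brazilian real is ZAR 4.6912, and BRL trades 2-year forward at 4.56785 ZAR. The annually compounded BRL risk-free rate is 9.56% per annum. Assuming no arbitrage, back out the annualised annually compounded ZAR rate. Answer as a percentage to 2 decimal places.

T = 2 years.
CIP gives F = S · g_ZAR/g_BRL, so g_ZAR/g_BRL = 4.56785/4.6912 = 0.9737061.
The BRL side grows by (1 + 0.0956)^2 = 1.2003394.
Hence g_ZAR = 1.1687778.
Annualise: 1.1687778^(1/2) − 1 = 0.081100 = 8.11%.

8.11%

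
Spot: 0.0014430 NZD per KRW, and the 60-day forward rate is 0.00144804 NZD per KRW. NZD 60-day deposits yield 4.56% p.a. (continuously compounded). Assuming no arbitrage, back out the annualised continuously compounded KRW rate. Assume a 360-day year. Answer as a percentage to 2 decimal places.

2.47%

T = 60/360 years.
F/S = 0.00144804/0.001443 = 1.0034927 = (growth of NZD) / (growth of KRW).
NZD growth factor: e^(0.0456×60/360) = 1.007629.
Hence g_KRW = 1.0041219.
Take logs: ln 1.0041219 / (60/360) = 0.024681, so 2.47%.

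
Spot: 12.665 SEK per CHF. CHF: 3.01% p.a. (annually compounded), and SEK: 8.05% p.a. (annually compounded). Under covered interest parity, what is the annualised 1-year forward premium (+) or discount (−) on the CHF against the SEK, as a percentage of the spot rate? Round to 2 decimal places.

T = 1 year.
CIP forward (SEK per CHF) = 12.665 × 1.080500/1.030100 = 13.284664.
(F − S)/S ÷ T = (13.284664 − 12.665)/12.665/1 = 0.048927 → 4.89%.

+4.89%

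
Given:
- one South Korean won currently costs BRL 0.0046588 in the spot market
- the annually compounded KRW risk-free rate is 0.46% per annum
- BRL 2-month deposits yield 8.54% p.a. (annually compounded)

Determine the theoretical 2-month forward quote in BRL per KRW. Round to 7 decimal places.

T = 2/12 years.
Growth of 1 BRL over T: (1 + 0.0854)^(2/12) = 1.0137518.
KRW accumulates by (1 + 0.0046)^(2/12) = 1.0007652.
CIP: F = S · (grow BRL)/(grow KRW) = 0.0046588 × 1.0137518/1.0007652 = 0.004719256 BRL per KRW.

0.0047193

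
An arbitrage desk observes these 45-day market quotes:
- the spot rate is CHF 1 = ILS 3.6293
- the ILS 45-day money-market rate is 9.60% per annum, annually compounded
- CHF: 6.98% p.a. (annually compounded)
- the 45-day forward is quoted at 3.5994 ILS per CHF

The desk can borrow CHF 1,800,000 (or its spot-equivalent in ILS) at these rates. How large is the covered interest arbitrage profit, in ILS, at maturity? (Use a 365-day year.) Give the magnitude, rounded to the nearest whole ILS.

ILS 73,949

T = 45/365 years.
Invest the CHF and cover forward: 1,800,000 × 1.008353125 × 3.5994 = ILS 6,533,039.23.
Convert at spot and invest in ILS: 1,800,000 × 3.6293 × 1.011365537 = ILS 6,606,988.10.
The quoted forward undervalues CHF, so borrow CHF, convert to ILS at spot, deposit the ILS at 9.60%, and buy CHF forward at 3.5994 to cover the loan.
Arbitrage profit = |6,533,039.23 − 6,606,988.10| = ILS 73,949.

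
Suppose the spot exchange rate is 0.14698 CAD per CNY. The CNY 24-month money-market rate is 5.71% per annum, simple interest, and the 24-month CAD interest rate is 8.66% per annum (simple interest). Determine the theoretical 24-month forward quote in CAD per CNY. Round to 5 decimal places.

0.15476

T = 2 years.
CAD accumulates by 1 + 0.0866×2 = 1.173200.
Growth of 1 CNY over T: 1 + 0.0571×2 = 1.114200.
Forward (CAD per CNY) = 0.14698 × 1.173200 / 1.114200 = 0.1547630.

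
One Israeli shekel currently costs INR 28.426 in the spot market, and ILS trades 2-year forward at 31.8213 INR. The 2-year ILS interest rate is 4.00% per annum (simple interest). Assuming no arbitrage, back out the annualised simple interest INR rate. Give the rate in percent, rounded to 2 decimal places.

10.45%

T = 2 years.
F/S = 31.8213/28.426 = 1.1194435 = (growth of INR) / (growth of ILS).
ILS growth factor: 1 + 0.0400×2 = 1.080000.
Hence g_INR = 1.208999.
(1.208999 − 1)/T = 0.104499, i.e. 10.45%.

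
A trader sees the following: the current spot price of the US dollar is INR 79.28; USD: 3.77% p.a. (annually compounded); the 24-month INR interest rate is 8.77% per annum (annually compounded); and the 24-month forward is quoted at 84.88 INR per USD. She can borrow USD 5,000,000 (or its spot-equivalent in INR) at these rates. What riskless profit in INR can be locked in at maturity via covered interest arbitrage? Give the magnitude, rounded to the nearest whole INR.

INR 11,974,432

T = 2 years.
Keep in USD, deliver into the forward: 5,000,000·1.07682129·84.88 = INR 457,002,955.48.
Swap to INR now, deposit: 5,000,000·79.28·1.18309129 = INR 468,977,387.36.
The quoted forward undervalues USD, so borrow USD, convert to INR at spot, deposit the INR at 8.77%, and buy USD forward at 84.88 to cover the loan.
Profit = 468,977,387.36 − 457,002,955.48 = INR 11,974,432.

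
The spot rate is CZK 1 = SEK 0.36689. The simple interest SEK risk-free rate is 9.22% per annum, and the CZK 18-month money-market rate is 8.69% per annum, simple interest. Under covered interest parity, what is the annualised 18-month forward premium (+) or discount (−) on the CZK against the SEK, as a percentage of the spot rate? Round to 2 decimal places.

+0.47%

T = 18/12 years.
CIP forward (SEK per CZK) = 0.36689 × 1.138300/1.130350 = 0.36947042.
Annualised premium = (F − S)/S × (1/T) = (0.36947042 − 0.36689)/0.36689 ÷ (18/12) = 0.47%.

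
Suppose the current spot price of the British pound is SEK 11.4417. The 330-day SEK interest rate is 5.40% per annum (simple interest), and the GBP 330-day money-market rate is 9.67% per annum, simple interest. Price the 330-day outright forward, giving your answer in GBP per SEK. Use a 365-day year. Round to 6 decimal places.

T = 330/365 years.
SEK accumulates by 1 + 0.0540×330/365 = 1.0488219.
GBP growth factor: 1 + 0.0967×330/365 = 1.0874274.
CIP: F = S · (grow SEK)/(grow GBP) = 11.4417 × 1.0488219/1.0874274 = 11.03550 SEK per GBP.
Invert for GBP per SEK: 1 / 11.03550 = 0.090617.

0.090617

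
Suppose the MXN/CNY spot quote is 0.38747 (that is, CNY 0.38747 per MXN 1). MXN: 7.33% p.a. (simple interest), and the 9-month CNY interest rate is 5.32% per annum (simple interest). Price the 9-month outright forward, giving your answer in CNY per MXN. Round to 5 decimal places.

T = 9/12 years.
CNY accumulates by 1 + 0.0532×9/12 = 1.039900.
MXN accumulates by 1 + 0.0733×9/12 = 1.054975.
So F = 0.38747 × 1.039900 / 1.054975 = 0.3819333 (CNY/MXN).

0.38193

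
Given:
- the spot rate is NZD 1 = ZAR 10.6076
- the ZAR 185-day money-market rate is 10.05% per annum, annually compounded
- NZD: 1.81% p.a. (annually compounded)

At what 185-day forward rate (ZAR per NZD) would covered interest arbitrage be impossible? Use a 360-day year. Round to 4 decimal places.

T = 185/360 years.
Growth of 1 ZAR over T: (1 + 0.1005)^(185/360) = 1.05044342.
NZD accumulates by (1 + 0.0181)^(185/360) = 1.00926083.
Forward (ZAR per NZD) = 10.6076 × 1.05044342 / 1.00926083 = 11.040440.

11.0404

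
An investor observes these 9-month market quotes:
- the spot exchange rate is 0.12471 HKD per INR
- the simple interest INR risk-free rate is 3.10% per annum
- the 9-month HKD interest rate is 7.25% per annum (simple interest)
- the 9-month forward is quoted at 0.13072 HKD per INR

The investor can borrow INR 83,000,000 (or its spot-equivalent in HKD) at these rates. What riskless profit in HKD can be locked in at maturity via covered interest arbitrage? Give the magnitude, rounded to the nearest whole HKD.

T = 9/12 years.
Route A — deposit INR, sell forward: 83,000,000 × 1.023250 × 0.13072 = HKD 11,102,016.92.
Route B — convert at spot, deposit HKD: 83,000,000 × 0.12471 × 1.054375 = HKD 10,913,761.82.
The quoted forward overvalues INR, so borrow HKD, buy INR at spot, deposit the INR at 3.10%, and sell the proceeds forward at 0.13072.
The gap between the two covered legs is HKD 188,255.

HKD 188,255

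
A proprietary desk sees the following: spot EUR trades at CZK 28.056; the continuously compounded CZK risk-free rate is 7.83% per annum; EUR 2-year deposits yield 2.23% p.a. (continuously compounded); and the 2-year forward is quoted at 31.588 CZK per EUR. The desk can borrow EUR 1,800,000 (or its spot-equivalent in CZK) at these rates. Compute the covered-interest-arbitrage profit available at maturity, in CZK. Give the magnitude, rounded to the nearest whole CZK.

CZK 389,600

T = 2 years.
Keep in EUR, deliver into the forward: 1,800,000·1.0456095324·31.588 = CZK 59,451,685.04.
Swap to CZK now, deposit: 1,800,000·28.056·1.1695277092 = CZK 59,062,084.94.
The quoted forward overvalues EUR, so borrow CZK, buy EUR at spot, deposit the EUR at 2.23%, and sell the proceeds forward at 31.588.
The gap between the two covered legs is CZK 389,600.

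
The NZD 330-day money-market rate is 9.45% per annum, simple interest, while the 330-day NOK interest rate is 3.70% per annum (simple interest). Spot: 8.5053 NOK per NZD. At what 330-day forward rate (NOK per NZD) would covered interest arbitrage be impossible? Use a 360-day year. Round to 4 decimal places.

8.0927

T = 330/360 years.
Growth of 1 NOK over T: 1 + 0.0370×330/360 = 1.0339167.
NZD accumulates by 1 + 0.0945×330/360 = 1.086625.
Forward (NOK per NZD) = 8.5053 × 1.0339167 / 1.086625 = 8.092738.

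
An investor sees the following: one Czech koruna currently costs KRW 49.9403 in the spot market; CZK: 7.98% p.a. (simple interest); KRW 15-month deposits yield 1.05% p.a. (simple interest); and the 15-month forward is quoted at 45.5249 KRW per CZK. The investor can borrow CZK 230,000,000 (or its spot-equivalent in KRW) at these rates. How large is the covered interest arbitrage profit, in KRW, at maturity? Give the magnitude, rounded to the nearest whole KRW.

T = 15/12 years.
Route A — deposit CZK, sell forward: 230,000,000 × 1.099750 × 45.5249 = KRW 11,515,182,018.25.
Route B — convert at spot, deposit KRW: 230,000,000 × 49.9403 × 1.013125 = KRW 11,637,026,280.63.
The quoted forward undervalues CZK, so borrow CZK, convert to KRW at spot, deposit the KRW at 1.05%, and buy CZK forward at 45.5249 to cover the loan.
Profit = 11,637,026,280.63 − 11,515,182,018.25 = KRW 121,844,262.

KRW 121,844,262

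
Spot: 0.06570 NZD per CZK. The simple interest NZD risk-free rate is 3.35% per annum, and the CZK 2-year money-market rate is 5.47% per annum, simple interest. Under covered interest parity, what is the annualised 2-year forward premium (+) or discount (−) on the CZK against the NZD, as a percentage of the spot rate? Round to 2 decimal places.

-1.91%

T = 2 years.
F = S · g_NZD/g_CZK = 0.0657 × 1.067000/1.109400 = 0.06318902.
(F − S)/S ÷ T = (0.06318902 − 0.0657)/0.0657/2 = -0.019109 → -1.91%.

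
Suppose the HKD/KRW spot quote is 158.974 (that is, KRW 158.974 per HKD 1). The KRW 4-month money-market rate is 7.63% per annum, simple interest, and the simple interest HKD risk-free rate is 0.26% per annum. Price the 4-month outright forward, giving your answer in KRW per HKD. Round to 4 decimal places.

162.8761

T = 4/12 years.
KRW growth factor: 1 + 0.0763×4/12 = 1.025433333.
Growth of 1 HKD over T: 1 + 0.0026×4/12 = 1.000866667.
So F = 158.974 × 1.025433333 / 1.000866667 = 162.876079 (KRW/HKD).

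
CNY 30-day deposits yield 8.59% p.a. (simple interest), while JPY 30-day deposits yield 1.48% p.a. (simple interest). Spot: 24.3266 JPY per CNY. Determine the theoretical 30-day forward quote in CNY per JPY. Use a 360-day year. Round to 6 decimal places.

T = 30/360 years.
JPY accumulates by 1 + 0.0148×30/360 = 1.0012333.
Growth of 1 CNY over T: 1 + 0.0859×30/360 = 1.0071583.
CIP: F = S · (grow JPY)/(grow CNY) = 24.3266 × 1.0012333/1.0071583 = 24.18349 JPY per CNY.
Invert for CNY per JPY: 1 / 24.18349 = 0.041351.

0.041351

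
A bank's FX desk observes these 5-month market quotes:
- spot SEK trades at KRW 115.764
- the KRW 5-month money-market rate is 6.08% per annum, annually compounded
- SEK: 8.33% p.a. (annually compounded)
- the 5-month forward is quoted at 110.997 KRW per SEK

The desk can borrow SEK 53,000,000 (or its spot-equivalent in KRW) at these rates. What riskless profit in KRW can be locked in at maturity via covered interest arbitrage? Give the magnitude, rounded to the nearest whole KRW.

KRW 205,982,430

T = 5/12 years.
Invest the SEK and cover forward: 53,000,000 × 1.03390025628 × 110.997 = KRW 6,082,270,817.55.
Convert at spot and invest in KRW: 53,000,000 × 115.764 × 1.024897962158 = KRW 6,288,253,247.64.
The quoted forward undervalues SEK, so borrow SEK, convert to KRW at spot, deposit the KRW at 6.08%, and buy SEK forward at 110.997 to cover the loan.
Profit = 6,288,253,247.64 − 6,082,270,817.55 = KRW 205,982,430.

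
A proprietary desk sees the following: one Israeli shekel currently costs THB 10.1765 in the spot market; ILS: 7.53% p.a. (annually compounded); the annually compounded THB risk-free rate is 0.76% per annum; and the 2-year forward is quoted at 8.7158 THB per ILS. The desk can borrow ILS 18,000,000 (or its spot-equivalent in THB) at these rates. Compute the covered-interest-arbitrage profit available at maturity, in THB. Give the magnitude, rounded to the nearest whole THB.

THB 4,571,131

T = 2 years.
Invest the ILS and cover forward: 18,000,000 × 1.15627009 × 8.7158 = THB 181,400,739.31.
Convert at spot and invest in THB: 18,000,000 × 10.1765 × 1.01525776 = THB 185,971,870.70.
The quoted forward undervalues ILS, so borrow ILS, convert to THB at spot, deposit the THB at 0.76%, and buy ILS forward at 8.7158 to cover the loan.
Profit = 185,971,870.70 − 181,400,739.31 = THB 4,571,131.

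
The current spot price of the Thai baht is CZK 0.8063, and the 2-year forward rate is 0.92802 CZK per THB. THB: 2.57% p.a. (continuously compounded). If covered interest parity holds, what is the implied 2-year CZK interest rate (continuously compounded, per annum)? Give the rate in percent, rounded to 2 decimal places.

9.60%

T = 2 years.
By CIP, F/S equals the CZK-to-THB growth ratio: 0.92802/0.8063 = 1.1509612.
THB growth factor: e^(0.0257×2) = 1.0527439.
That pins the CZK growth at 1.2116674.
r = ln(1.2116674)/2 = 0.095999 → 9.60%.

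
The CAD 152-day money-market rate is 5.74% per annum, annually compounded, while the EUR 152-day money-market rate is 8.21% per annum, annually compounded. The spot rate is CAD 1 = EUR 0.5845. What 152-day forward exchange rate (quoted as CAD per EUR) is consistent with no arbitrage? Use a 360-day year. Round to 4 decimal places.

1.6943

T = 152/360 years.
EUR growth factor: (1 + 0.0821)^(152/360) = 1.033876.
Growth of 1 CAD over T: (1 + 0.0574)^(152/360) = 1.0238454.
CIP: F = S · (grow EUR)/(grow CAD) = 0.5845 × 1.033876/1.0238454 = 0.5902263 EUR per CAD.
Invert for CAD per EUR: 1 / 0.5902263 = 1.6943.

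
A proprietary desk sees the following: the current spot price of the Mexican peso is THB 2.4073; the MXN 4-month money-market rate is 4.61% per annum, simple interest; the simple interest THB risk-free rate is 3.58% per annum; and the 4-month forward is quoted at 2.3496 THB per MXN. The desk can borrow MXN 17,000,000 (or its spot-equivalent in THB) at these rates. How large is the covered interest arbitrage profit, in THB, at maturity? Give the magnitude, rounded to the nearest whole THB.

THB 855,467

T = 4/12 years.
Invest the MXN and cover forward: 17,000,000 × 1.0153666667 × 2.3496 = THB 40,556,993.84.
Convert at spot and invest in THB: 17,000,000 × 2.4073 × 1.0119333333 = THB 41,412,460.93.
The quoted forward undervalues MXN, so borrow MXN, convert to THB at spot, deposit the THB at 3.58%, and buy MXN forward at 2.3496 to cover the loan.
Arbitrage profit = |40,556,993.84 − 41,412,460.93| = THB 855,467.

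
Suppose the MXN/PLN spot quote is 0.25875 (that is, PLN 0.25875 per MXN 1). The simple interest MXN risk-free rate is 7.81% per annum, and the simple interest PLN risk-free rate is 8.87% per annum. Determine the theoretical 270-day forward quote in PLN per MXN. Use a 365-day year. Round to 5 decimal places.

T = 270/365 years.
PLN accumulates by 1 + 0.0887×270/365 = 1.0656137.
MXN accumulates by 1 + 0.0781×270/365 = 1.0577726.
CIP: F = S · (grow PLN)/(grow MXN) = 0.25875 × 1.0656137/1.0577726 = 0.2606681 PLN per MXN.

0.26067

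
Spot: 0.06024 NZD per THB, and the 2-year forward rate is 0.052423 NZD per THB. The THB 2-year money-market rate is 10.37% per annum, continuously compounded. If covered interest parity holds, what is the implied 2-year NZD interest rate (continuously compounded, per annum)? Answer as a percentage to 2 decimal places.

T = 2 years.
F/S = 0.052423/0.06024 = 0.8702357 = (growth of NZD) / (growth of THB).
The THB side grows by e^(0.1037×2) = 1.2304747.
That pins the NZD growth at 1.070803.
r = ln(1.070803)/2 = 0.034204 → 3.42%.

3.42%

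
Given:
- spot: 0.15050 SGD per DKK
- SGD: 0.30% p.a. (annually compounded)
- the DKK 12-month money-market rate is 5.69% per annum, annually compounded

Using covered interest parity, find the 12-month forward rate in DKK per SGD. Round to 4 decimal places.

7.0016

T = 1 year.
Growth of 1 SGD over T: (1 + 0.0030)^1 = 1.003000.
DKK growth factor: (1 + 0.0569)^1 = 1.056900.
So F = 0.1505 × 1.003000 / 1.056900 = 0.1428248 (SGD/DKK).
Invert for DKK per SGD: 1 / 0.1428248 = 7.0016.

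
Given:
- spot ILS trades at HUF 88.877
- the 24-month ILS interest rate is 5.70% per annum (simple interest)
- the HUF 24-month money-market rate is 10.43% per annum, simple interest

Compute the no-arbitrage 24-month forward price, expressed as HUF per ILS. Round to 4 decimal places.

T = 2 years.
HUF accumulates by 1 + 0.1043×2 = 1.208600.
ILS growth factor: 1 + 0.0570×2 = 1.114000.
Forward (HUF per ILS) = 88.877 × 1.208600 / 1.114000 = 96.424365.

96.4244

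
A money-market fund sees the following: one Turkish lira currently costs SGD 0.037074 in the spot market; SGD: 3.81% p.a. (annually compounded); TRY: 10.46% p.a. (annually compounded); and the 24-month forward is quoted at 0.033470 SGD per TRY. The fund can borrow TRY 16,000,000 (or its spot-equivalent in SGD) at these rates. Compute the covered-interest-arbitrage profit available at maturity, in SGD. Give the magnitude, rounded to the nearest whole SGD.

SGD 14,164

T = 2 years.
Invest the TRY and cover forward: 16,000,000 × 1.22014116 × 0.033470 = SGD 653,409.99.
Convert at spot and invest in SGD: 16,000,000 × 0.037074 × 1.07765161 = SGD 639,245.69.
The quoted forward overvalues TRY, so borrow SGD, buy TRY at spot, deposit the TRY at 10.46%, and sell the proceeds forward at 0.033470.
Arbitrage profit = |653,409.99 − 639,245.69| = SGD 14,164.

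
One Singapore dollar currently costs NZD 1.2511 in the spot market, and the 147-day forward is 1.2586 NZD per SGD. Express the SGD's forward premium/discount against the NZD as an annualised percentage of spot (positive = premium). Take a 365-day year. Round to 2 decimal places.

T = 147/365 years.
(F − S)/S = (1.2586 − 1.2511)/1.2511 = 0.0059947.
×(1/T) gives 1.49% p.a.

+1.49%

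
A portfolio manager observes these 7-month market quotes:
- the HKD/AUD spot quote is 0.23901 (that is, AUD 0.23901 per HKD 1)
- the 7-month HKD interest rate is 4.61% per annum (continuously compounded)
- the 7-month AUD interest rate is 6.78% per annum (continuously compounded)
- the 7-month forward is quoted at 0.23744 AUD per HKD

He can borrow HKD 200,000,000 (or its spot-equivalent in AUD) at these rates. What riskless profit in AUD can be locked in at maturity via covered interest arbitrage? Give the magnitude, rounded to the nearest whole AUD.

T = 7/12 years.
Keep in HKD, deliver into the forward: 200,000,000·1.0272565106·0.23744 = AUD 48,782,357.18.
Swap to AUD now, deposit: 200,000,000·0.23901·1.0403425147 = AUD 49,730,452.89.
The quoted forward undervalues HKD, so borrow HKD, convert to AUD at spot, deposit the AUD at 6.78%, and buy HKD forward at 0.23744 to cover the loan.
Profit = 49,730,452.89 − 48,782,357.18 = AUD 948,096.

AUD 948,096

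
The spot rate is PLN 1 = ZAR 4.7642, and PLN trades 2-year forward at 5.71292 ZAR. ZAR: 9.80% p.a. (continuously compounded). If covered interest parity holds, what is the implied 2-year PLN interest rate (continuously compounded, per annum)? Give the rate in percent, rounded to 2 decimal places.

0.72%

T = 2 years.
CIP gives F = S · g_ZAR/g_PLN, so g_ZAR/g_PLN = 5.71292/4.7642 = 1.1991352.
The ZAR side grows by e^(0.0980×2) = 1.2165269.
Hence g_PLN = 1.0145035.
r = ln(1.0145035)/2 = 0.007200 → 0.72%.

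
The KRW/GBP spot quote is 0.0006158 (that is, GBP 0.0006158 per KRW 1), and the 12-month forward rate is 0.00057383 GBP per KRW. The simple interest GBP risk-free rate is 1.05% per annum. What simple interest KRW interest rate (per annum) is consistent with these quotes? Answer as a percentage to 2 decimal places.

T = 1 year.
F/S = 0.00057383/0.0006158 = 0.9318448 = (growth of GBP) / (growth of KRW).
GBP growth factor: 1 + 0.0105×1 = 1.010500.
Hence g_KRW = 1.084408.
(1.084408 − 1)/T = 0.084408, i.e. 8.44%.

8.44%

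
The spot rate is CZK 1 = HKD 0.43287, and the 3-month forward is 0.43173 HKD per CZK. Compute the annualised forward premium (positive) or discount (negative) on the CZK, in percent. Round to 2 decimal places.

-1.05%

T = 3/12 years.
CZK trades forward at -0.26336% vs spot over the period.
Annualise by dividing by T: -0.0026336 / (3/12) = -0.010534 → -1.05%.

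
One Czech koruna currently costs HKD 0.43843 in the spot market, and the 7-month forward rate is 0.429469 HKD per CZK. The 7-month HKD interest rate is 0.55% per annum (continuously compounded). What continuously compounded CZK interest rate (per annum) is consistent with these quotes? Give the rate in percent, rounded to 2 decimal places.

4.09%

T = 7/12 years.
By CIP, F/S equals the HKD-to-CZK growth ratio: 0.429469/0.43843 = 0.9795612.
The HKD side grows by e^(0.0055×7/12) = 1.0032135.
So the CZK growth factor = 1.0241458.
r = ln(1.0241458)/(7/12) = 0.040901 → 4.09%.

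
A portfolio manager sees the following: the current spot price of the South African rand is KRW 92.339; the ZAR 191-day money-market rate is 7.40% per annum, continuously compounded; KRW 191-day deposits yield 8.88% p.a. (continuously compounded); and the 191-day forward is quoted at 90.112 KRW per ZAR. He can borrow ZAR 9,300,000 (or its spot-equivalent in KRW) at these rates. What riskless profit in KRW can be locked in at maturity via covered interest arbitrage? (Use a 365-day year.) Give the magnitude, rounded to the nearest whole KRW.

T = 191/365 years.
Invest the ZAR and cover forward: 9,300,000 × 1.03948280614 × 90.112 = KRW 871,129,834.03.
Convert at spot and invest in KRW: 9,300,000 × 92.339 × 1.04756449907 = KRW 899,598,842.00.
The quoted forward undervalues ZAR, so borrow ZAR, convert to KRW at spot, deposit the KRW at 8.88%, and buy ZAR forward at 90.112 to cover the loan.
The gap between the two covered legs is KRW 28,469,008.

KRW 28,469,008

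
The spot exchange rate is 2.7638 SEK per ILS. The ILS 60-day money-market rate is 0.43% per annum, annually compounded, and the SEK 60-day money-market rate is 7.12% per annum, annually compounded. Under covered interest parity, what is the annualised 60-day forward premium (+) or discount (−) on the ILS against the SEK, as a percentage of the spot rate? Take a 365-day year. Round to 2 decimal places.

+6.48%

T = 60/365 years.
F = S · g_SEK/g_ILS = 2.7638 × 1.0113704/1.0007056 = 2.7932546.
(F − S)/S ÷ T = (2.7932546 − 2.7638)/2.7638/(60/365) = 0.064832 → 6.48%.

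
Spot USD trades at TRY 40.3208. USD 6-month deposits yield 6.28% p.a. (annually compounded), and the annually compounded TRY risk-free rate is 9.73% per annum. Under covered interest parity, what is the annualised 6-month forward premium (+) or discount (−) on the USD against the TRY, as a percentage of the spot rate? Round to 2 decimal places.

T = 6/12 years.
No-arbitrage forward: 40.3208 × 1.0475209 / 1.0309219 = 40.9700101 TRY/USD.
Annualised premium = (F − S)/S × (1/T) = (40.9700101 − 40.3208)/40.3208 ÷ (6/12) = 3.22%.

+3.22%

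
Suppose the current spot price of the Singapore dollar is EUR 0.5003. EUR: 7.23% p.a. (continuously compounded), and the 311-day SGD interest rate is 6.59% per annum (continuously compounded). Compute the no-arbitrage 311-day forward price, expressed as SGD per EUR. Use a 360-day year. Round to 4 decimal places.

T = 311/360 years.
EUR growth factor: e^(0.0723×311/360) = 1.064451.
SGD growth factor: e^(0.0659×311/360) = 1.058582.
So F = 0.5003 × 1.064451 / 1.058582 = 0.5030738 (EUR/SGD).
Invert for SGD per EUR: 1 / 0.5030738 = 1.9878.

1.9878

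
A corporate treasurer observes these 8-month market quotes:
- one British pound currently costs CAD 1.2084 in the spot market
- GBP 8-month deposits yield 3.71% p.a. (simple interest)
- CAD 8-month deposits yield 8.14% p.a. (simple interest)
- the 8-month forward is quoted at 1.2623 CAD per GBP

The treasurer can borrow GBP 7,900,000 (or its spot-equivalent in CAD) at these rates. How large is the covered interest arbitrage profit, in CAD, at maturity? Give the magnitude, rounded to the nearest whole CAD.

CAD 154,406

T = 8/12 years.
Route A — deposit GBP, sell forward: 7,900,000 × 1.024733333 × 1.2623 = CAD 10,218,815.00.
Route B — convert at spot, deposit CAD: 7,900,000 × 1.2084 × 1.054266667 = CAD 10,064,409.14.
The quoted forward overvalues GBP, so borrow CAD, buy GBP at spot, deposit the GBP at 3.71%, and sell the proceeds forward at 1.2623.
Profit = 10,218,815.00 − 10,064,409.14 = CAD 154,406.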